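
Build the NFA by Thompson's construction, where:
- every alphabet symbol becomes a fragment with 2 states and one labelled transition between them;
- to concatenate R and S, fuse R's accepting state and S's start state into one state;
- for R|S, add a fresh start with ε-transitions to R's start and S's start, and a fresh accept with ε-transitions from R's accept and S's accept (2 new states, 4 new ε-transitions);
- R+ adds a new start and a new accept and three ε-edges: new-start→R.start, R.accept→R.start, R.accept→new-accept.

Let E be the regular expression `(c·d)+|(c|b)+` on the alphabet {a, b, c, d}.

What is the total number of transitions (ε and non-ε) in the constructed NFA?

Building bottom-up:
Each of the 4 symbol leaves contributes 1 transition (1 symbol, 0 ε).
  c·d → 2 transitions (2 symbol, 0 ε)
  (c·d)+ → 5 transitions (2 symbol, 3 ε)
  c|b → 6 transitions (2 symbol, 4 ε)
  (c|b)+ → 9 transitions (2 symbol, 7 ε)
  (c·d)+|(c|b)+ → 18 transitions (4 symbol, 14 ε)

18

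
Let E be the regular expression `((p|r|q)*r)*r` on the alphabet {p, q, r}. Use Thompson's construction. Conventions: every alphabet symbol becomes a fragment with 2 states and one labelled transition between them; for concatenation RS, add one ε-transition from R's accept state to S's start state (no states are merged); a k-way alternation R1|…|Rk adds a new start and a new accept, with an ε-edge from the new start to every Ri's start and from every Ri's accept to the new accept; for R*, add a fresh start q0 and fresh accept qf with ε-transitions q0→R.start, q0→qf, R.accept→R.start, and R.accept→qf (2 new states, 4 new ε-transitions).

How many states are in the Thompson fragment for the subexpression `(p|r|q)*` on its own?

10

Fragment for `(p|r|q)*`:
Each of the 3 symbol leaves contributes a 2-state fragment.
  p|r|q → 8 states
  (p|r|q)* → 10 states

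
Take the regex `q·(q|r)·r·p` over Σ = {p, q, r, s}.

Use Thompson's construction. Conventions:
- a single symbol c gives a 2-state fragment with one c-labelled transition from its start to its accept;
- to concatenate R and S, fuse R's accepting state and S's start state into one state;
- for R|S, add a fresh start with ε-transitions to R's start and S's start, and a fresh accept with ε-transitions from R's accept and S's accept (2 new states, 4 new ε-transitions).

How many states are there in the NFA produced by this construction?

Recursing over subexpressions:
Each of the 5 symbol leaves contributes a 2-state fragment.
  q|r = 6 states
  q·(q|r)·r·p = 9 states

9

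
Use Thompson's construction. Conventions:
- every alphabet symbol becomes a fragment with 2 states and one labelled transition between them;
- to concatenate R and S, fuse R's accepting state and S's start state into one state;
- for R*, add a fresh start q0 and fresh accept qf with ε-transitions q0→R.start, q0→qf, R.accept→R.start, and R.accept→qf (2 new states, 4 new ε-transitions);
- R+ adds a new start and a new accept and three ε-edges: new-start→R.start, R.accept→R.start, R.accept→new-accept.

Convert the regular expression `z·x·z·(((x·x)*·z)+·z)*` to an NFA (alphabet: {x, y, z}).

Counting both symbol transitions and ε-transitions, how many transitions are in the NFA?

18

By structural recursion:
Each of the 7 symbol leaves contributes 1 transition (1 symbol, 0 ε).
  x·x : 2 transitions (2 symbol, 0 ε)
  (x·x)* : 6 transitions (2 symbol, 4 ε)
  (x·x)*·z : 7 transitions (3 symbol, 4 ε)
  ((x·x)*·z)+ : 10 transitions (3 symbol, 7 ε)
  ((x·x)*·z)+·z : 11 transitions (4 symbol, 7 ε)
  (((x·x)*·z)+·z)* : 15 transitions (4 symbol, 11 ε)
  z·x·z·(((x·x)*·z)+·z)* : 18 transitions (7 symbol, 11 ε)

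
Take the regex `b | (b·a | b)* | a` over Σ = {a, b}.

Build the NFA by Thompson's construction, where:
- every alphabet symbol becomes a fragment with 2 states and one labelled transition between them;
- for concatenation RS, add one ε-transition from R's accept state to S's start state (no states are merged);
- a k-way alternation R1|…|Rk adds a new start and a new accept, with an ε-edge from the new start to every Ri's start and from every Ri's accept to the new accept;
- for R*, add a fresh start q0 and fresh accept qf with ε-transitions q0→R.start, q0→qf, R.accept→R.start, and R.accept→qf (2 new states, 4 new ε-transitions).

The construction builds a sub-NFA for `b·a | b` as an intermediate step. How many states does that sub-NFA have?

Fragment for `b·a | b`:
Each of the 3 symbol leaves contributes a 2-state fragment.
  b·a : 4 states
  b·a | b : 8 states

8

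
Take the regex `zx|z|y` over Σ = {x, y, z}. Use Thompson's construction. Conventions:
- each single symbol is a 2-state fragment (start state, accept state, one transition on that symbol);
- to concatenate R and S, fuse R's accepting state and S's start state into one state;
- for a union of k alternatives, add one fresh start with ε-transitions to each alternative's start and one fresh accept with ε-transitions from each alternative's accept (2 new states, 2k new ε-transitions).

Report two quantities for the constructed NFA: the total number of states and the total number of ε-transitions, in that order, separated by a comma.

Building bottom-up:
Each of the 4 symbol leaves contributes 2 states and 0 ε-transitions.
  zx = 3 states, 0 ε-transitions
  zx|z|y = 9 states, 6 ε-transitions

9, 6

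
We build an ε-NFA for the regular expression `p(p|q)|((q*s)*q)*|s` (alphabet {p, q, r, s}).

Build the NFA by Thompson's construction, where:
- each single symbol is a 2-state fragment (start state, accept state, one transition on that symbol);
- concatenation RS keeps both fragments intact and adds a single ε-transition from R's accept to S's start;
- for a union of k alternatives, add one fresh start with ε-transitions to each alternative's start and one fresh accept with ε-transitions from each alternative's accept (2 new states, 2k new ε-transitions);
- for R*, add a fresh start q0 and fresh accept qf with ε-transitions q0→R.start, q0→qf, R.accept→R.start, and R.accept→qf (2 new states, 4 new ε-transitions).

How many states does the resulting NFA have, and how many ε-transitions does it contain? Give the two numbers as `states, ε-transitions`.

24, 25

Recursing over subexpressions:
Each of the 7 symbol leaves contributes 2 states and 0 ε-transitions.
  p|q = 6 states, 4 ε-transitions
  p(p|q) = 8 states, 5 ε-transitions
  q* = 4 states, 4 ε-transitions
  q*s = 6 states, 5 ε-transitions
  (q*s)* = 8 states, 9 ε-transitions
  (q*s)*q = 10 states, 10 ε-transitions
  ((q*s)*q)* = 12 states, 14 ε-transitions
  p(p|q)|((q*s)*q)*|s = 24 states, 25 ε-transitions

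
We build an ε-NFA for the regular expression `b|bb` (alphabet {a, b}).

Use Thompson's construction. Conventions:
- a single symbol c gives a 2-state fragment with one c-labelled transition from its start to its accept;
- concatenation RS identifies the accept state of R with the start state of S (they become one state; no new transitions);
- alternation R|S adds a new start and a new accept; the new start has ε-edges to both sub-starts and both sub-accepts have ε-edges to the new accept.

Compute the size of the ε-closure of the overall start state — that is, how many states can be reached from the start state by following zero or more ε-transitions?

Work bottom-up. For each fragment F, track |ε-closure(F.start)| and whether F's accept lies in that closure (i.e. whether F accepts ε). A single-symbol fragment has closure size 1 and does not accept ε.
  bb : C equals the left operand's closure size = 1 (its accept is not ε-reachable, so the closure stops there)
  b|bb : new start ε-reaches every alternative's start; none of them accept ε, so the new accept is not reached: C = 1 + 1 + 1 = 3

3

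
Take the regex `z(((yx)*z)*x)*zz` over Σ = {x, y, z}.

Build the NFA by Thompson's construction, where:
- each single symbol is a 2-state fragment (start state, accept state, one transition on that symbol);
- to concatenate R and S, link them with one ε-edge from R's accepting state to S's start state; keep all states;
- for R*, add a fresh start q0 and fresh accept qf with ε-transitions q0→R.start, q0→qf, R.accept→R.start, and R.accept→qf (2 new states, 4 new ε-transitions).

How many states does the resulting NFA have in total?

By structural recursion:
Each of the 7 symbol leaves contributes a 2-state fragment.
  yx — 4 states
  (yx)* — 6 states
  (yx)*z — 8 states
  ((yx)*z)* — 10 states
  ((yx)*z)*x — 12 states
  (((yx)*z)*x)* — 14 states
  z(((yx)*z)*x)*zz — 20 states

20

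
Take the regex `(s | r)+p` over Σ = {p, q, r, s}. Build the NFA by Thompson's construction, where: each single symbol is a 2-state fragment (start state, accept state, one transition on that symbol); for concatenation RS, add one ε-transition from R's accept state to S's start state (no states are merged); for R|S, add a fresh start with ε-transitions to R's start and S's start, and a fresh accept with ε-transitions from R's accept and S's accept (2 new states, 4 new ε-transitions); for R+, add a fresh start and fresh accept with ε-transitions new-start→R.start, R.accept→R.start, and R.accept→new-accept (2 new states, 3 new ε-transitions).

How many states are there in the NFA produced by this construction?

Per subexpression:
Each of the 3 symbol leaves contributes a 2-state fragment.
  s | r : 6 states
  (s | r)+ : 8 states
  (s | r)+p : 10 states

10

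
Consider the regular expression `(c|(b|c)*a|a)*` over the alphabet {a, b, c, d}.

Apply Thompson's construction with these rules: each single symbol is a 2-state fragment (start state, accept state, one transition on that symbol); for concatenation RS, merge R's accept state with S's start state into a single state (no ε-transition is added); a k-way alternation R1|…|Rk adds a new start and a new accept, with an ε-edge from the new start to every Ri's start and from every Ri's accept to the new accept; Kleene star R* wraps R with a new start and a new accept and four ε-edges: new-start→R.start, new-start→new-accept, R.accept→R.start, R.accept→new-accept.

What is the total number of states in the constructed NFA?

17

Building bottom-up:
Each of the 5 symbol leaves contributes a 2-state fragment.
  b|c → 6 states
  (b|c)* → 8 states
  (b|c)*a → 9 states
  c|(b|c)*a|a → 15 states
  (c|(b|c)*a|a)* → 17 states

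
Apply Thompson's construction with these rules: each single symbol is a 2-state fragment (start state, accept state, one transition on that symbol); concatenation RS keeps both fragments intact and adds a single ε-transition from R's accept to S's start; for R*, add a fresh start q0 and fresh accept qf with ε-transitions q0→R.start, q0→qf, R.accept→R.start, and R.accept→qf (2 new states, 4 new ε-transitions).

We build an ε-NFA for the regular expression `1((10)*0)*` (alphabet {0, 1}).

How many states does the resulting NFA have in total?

By structural recursion:
Each of the 4 symbol leaves contributes a 2-state fragment.
  10 : 4 states
  (10)* : 6 states
  (10)*0 : 8 states
  ((10)*0)* : 10 states
  1((10)*0)* : 12 states

12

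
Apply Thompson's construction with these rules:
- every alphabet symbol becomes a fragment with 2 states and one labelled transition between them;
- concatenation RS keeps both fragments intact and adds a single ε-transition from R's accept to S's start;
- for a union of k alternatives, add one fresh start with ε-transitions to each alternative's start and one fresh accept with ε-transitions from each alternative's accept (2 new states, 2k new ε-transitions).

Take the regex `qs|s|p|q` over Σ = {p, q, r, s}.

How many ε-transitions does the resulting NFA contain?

Per subexpression:
Each of the 5 symbol leaves contributes 0 ε-transitions.
  qs = 1 ε-transition
  qs|s|p|q = 9 ε-transitions

9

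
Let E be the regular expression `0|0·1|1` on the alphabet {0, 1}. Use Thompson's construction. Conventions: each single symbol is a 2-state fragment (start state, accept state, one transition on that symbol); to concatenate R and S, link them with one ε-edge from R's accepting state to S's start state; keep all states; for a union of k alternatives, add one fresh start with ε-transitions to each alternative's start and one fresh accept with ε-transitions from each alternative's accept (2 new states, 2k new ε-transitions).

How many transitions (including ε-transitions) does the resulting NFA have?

11

Bottom-up over the parse tree:
Each of the 4 symbol leaves contributes 1 transition (1 symbol, 0 ε).
  0·1 : 3 transitions (2 symbol, 1 ε)
  0|0·1|1 : 11 transitions (4 symbol, 7 ε)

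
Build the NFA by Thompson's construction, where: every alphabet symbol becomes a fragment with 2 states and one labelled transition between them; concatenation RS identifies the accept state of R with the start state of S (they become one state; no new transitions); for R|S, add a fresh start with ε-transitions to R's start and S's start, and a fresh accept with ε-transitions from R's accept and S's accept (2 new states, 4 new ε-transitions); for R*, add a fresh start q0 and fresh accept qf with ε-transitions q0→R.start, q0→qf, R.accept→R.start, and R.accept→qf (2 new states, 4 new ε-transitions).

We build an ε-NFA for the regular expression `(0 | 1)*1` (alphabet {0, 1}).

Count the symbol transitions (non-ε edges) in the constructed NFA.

3

Bottom-up over the parse tree:
Each of the 3 symbol leaves contributes exactly 1 symbol transition.
  0 | 1 — 2 symbol transitions
  (0 | 1)* — 2 symbol transitions
  (0 | 1)*1 — 3 symbol transitions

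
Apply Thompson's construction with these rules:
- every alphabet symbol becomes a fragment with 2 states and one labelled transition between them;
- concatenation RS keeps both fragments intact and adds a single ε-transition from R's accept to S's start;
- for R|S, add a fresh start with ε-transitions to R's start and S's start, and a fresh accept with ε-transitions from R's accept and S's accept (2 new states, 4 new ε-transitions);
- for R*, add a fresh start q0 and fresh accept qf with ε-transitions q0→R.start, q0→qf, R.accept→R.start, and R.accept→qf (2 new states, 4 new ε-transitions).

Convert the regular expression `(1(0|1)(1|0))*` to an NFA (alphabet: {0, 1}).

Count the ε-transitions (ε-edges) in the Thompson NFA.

Per subexpression:
Each of the 5 symbol leaves contributes 0 ε-transitions.
  0|1 — 4 ε-transitions
  1|0 — 4 ε-transitions
  1(0|1)(1|0) — 10 ε-transitions
  (1(0|1)(1|0))* — 14 ε-transitions

14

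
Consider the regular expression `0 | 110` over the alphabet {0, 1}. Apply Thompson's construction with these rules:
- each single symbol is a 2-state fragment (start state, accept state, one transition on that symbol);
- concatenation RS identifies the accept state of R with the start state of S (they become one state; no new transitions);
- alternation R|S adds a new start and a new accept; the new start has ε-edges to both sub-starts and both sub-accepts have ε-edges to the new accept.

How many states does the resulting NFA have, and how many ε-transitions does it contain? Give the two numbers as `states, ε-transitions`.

8, 4

Per subexpression:
Each of the 4 symbol leaves contributes 2 states and 0 ε-transitions.
  110 → 4 states, 0 ε-transitions
  0 | 110 → 8 states, 4 ε-transitions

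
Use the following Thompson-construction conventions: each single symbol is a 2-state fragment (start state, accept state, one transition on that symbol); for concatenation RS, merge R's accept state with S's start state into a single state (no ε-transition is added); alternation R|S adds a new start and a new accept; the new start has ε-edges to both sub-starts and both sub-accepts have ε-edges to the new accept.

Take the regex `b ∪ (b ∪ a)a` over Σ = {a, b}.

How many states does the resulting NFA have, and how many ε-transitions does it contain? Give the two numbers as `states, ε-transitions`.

11, 8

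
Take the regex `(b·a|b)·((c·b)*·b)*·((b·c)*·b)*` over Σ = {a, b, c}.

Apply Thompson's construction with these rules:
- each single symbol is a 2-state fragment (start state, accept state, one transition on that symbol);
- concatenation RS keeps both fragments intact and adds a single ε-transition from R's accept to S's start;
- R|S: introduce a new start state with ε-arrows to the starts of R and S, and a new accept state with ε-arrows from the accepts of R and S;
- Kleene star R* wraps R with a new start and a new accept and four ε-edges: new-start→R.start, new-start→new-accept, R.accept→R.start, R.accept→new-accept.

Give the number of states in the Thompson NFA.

Building bottom-up:
Each of the 9 symbol leaves contributes a 2-state fragment.
  b·a — 4 states
  b·a|b — 8 states
  c·b — 4 states
  (c·b)* — 6 states
  (c·b)*·b — 8 states
  ((c·b)*·b)* — 10 states
  b·c — 4 states
  (b·c)* — 6 states
  (b·c)*·b — 8 states
  ((b·c)*·b)* — 10 states
  (b·a|b)·((c·b)*·b)*·((b·c)*·b)* — 28 states

28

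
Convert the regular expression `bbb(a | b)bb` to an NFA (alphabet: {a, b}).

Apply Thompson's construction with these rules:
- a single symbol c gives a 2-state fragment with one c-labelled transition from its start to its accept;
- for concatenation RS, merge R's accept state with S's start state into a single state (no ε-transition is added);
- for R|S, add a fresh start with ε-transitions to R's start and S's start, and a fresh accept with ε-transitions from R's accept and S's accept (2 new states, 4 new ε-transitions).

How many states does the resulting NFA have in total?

11

Recursing over subexpressions:
Each of the 7 symbol leaves contributes a 2-state fragment.
  a | b = 6 states
  bbb(a | b)bb = 11 states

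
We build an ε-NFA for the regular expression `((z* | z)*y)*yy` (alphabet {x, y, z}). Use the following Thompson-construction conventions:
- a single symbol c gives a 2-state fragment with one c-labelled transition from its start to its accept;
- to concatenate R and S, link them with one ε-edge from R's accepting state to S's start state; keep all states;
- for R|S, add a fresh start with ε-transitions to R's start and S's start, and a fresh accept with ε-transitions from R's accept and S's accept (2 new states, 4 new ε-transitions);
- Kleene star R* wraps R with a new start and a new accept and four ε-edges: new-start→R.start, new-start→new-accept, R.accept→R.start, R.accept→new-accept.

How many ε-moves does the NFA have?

Bottom-up over the parse tree:
Each of the 5 symbol leaves contributes 0 ε-transitions.
  z* : 4 ε-transitions
  z* | z : 8 ε-transitions
  (z* | z)* : 12 ε-transitions
  (z* | z)*y : 13 ε-transitions
  ((z* | z)*y)* : 17 ε-transitions
  ((z* | z)*y)*yy : 19 ε-transitions

19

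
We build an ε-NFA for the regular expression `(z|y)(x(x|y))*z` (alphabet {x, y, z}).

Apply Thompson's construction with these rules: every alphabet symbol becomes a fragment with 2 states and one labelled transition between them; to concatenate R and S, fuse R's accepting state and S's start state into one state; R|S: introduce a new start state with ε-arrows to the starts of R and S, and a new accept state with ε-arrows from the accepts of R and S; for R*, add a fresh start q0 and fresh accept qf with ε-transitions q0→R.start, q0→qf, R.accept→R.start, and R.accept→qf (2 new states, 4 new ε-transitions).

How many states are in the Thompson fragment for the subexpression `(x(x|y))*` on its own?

9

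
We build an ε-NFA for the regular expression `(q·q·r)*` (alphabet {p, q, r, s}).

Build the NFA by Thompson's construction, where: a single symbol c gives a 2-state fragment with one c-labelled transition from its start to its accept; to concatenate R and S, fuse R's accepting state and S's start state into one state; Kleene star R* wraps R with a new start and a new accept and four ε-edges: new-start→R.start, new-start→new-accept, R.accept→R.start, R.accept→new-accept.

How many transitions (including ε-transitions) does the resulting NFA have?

Recursing over subexpressions:
Each of the 3 symbol leaves contributes 1 transition (1 symbol, 0 ε).
  q·q·r = 3 transitions (3 symbol, 0 ε)
  (q·q·r)* = 7 transitions (3 symbol, 4 ε)

7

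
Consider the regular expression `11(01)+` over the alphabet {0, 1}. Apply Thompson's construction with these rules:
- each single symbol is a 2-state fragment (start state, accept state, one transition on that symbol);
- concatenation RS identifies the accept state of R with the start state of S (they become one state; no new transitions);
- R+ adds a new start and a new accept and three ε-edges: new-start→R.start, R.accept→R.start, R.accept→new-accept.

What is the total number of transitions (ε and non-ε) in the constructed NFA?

7

Bottom-up over the parse tree:
Each of the 4 symbol leaves contributes 1 transition (1 symbol, 0 ε).
  01 : 2 transitions (2 symbol, 0 ε)
  (01)+ : 5 transitions (2 symbol, 3 ε)
  11(01)+ : 7 transitions (4 symbol, 3 ε)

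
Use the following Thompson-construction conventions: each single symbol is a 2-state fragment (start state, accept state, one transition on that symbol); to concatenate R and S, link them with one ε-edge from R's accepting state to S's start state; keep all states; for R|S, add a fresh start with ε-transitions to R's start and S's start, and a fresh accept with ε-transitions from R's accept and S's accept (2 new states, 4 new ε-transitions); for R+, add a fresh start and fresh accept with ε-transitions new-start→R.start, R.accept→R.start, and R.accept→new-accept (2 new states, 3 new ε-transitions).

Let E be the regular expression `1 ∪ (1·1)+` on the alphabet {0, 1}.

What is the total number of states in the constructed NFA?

10

Recursing over subexpressions:
Each of the 3 symbol leaves contributes a 2-state fragment.
  1·1 — 4 states
  (1·1)+ — 6 states
  1 ∪ (1·1)+ — 10 states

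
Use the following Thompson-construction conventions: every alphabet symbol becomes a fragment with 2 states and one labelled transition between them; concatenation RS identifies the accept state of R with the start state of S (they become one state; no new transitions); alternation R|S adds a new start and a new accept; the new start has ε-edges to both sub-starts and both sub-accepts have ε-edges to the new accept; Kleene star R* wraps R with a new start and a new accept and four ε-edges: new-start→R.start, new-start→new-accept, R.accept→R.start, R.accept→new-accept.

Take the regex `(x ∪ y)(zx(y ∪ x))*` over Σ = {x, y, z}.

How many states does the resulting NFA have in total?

15

Recursing over subexpressions:
Each of the 6 symbol leaves contributes a 2-state fragment.
  x ∪ y = 6 states
  y ∪ x = 6 states
  zx(y ∪ x) = 8 states
  (zx(y ∪ x))* = 10 states
  (x ∪ y)(zx(y ∪ x))* = 15 states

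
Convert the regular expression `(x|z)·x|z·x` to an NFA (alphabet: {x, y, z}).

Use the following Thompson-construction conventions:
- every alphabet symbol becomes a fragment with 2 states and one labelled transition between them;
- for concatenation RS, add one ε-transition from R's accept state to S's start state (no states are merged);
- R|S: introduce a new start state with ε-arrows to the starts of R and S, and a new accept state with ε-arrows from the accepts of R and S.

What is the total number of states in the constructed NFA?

14

Recursing over subexpressions:
Each of the 5 symbol leaves contributes a 2-state fragment.
  x|z : 6 states
  (x|z)·x : 8 states
  z·x : 4 states
  (x|z)·x|z·x : 14 states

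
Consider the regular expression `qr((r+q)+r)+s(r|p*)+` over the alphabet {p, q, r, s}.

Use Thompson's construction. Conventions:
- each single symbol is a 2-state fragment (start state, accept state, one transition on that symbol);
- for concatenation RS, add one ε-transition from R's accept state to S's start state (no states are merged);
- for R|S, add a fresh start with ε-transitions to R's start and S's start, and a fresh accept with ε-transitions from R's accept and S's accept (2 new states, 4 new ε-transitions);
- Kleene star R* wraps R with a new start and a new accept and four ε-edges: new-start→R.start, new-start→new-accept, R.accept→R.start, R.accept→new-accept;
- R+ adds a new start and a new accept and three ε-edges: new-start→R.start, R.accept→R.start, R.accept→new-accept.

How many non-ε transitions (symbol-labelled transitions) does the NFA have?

8

Per subexpression:
Each of the 8 symbol leaves contributes exactly 1 symbol transition.
  r+ : 1 symbol transition
  r+q : 2 symbol transitions
  (r+q)+ : 2 symbol transitions
  (r+q)+r : 3 symbol transitions
  ((r+q)+r)+ : 3 symbol transitions
  p* : 1 symbol transition
  r|p* : 2 symbol transitions
  (r|p*)+ : 2 symbol transitions
  qr((r+q)+r)+s(r|p*)+ : 8 symbol transitions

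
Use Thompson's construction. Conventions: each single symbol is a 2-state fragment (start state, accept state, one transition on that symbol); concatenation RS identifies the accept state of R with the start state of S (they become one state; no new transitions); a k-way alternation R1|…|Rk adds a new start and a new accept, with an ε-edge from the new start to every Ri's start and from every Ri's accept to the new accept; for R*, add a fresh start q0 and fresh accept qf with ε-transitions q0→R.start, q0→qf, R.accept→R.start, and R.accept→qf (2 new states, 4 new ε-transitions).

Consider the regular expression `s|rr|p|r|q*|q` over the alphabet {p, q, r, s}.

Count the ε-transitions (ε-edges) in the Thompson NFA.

Per subexpression:
Each of the 7 symbol leaves contributes 0 ε-transitions.
  rr : 0 ε-transitions
  q* : 4 ε-transitions
  s|rr|p|r|q*|q : 16 ε-transitions

16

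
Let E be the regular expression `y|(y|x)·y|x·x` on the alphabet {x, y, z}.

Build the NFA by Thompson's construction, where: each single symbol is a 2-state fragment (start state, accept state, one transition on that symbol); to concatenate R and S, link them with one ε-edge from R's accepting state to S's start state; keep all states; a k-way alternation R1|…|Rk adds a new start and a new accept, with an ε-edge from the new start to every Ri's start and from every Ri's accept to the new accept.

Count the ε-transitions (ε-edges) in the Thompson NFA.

12

Recursing over subexpressions:
Each of the 6 symbol leaves contributes 0 ε-transitions.
  y|x : 4 ε-transitions
  (y|x)·y : 5 ε-transitions
  x·x : 1 ε-transition
  y|(y|x)·y|x·x : 12 ε-transitions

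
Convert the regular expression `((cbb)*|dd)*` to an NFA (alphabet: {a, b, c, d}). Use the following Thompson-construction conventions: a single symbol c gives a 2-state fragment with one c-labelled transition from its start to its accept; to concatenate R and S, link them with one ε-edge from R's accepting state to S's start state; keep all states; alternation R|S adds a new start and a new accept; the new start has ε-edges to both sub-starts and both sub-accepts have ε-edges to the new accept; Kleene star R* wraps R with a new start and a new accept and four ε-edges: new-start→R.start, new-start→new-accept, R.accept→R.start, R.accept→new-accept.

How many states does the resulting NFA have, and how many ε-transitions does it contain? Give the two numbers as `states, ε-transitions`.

Recursing over subexpressions:
Each of the 5 symbol leaves contributes 2 states and 0 ε-transitions.
  cbb — 6 states, 2 ε-transitions
  (cbb)* — 8 states, 6 ε-transitions
  dd — 4 states, 1 ε-transition
  (cbb)*|dd — 14 states, 11 ε-transitions
  ((cbb)*|dd)* — 16 states, 15 ε-transitions

16, 15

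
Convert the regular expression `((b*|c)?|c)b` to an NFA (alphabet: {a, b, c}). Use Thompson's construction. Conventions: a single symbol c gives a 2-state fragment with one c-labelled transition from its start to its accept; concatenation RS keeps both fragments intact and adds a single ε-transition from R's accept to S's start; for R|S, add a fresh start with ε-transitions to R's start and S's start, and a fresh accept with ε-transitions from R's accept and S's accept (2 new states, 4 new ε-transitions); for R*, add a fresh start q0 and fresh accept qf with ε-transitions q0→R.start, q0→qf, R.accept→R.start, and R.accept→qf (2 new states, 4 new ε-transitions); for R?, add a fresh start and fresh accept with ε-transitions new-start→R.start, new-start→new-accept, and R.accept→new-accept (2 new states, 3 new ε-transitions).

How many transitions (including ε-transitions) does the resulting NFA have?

By structural recursion:
Each of the 4 symbol leaves contributes 1 transition (1 symbol, 0 ε).
  b* — 5 transitions (1 symbol, 4 ε)
  b*|c — 10 transitions (2 symbol, 8 ε)
  (b*|c)? — 13 transitions (2 symbol, 11 ε)
  (b*|c)?|c — 18 transitions (3 symbol, 15 ε)
  ((b*|c)?|c)b — 20 transitions (4 symbol, 16 ε)

20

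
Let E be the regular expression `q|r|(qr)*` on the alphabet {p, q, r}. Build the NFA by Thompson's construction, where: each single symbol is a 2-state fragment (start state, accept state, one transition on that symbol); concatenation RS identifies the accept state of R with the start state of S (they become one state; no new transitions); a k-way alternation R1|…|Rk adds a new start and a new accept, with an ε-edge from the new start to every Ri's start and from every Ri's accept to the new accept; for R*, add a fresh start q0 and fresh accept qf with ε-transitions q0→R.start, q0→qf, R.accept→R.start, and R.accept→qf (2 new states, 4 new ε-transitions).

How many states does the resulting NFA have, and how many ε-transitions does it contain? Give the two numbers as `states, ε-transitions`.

11, 10

Bottom-up over the parse tree:
Each of the 4 symbol leaves contributes 2 states and 0 ε-transitions.
  qr — 3 states, 0 ε-transitions
  (qr)* — 5 states, 4 ε-transitions
  q|r|(qr)* — 11 states, 10 ε-transitions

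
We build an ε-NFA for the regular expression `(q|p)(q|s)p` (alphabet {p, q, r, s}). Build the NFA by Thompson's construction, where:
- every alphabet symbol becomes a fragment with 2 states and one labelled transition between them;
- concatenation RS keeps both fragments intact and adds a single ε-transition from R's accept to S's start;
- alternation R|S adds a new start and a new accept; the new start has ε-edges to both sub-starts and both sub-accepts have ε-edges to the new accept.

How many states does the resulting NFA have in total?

Recursing over subexpressions:
Each of the 5 symbol leaves contributes a 2-state fragment.
  q|p = 6 states
  q|s = 6 states
  (q|p)(q|s)p = 14 states

14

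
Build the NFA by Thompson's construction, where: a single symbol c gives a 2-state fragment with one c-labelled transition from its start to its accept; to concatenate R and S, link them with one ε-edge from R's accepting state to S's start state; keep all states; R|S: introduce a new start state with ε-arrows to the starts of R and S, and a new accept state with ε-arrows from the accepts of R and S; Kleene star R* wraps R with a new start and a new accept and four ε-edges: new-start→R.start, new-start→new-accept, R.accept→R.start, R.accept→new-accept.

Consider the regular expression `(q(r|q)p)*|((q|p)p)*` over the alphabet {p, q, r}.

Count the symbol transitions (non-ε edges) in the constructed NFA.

7

By structural recursion:
Each of the 7 symbol leaves contributes exactly 1 symbol transition.
  r|q = 2 symbol transitions
  q(r|q)p = 4 symbol transitions
  (q(r|q)p)* = 4 symbol transitions
  q|p = 2 symbol transitions
  (q|p)p = 3 symbol transitions
  ((q|p)p)* = 3 symbol transitions
  (q(r|q)p)*|((q|p)p)* = 7 symbol transitions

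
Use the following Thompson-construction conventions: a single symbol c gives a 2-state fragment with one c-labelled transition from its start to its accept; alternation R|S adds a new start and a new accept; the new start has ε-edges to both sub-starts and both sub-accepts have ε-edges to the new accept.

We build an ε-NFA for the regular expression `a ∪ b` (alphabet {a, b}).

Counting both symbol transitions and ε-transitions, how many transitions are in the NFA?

6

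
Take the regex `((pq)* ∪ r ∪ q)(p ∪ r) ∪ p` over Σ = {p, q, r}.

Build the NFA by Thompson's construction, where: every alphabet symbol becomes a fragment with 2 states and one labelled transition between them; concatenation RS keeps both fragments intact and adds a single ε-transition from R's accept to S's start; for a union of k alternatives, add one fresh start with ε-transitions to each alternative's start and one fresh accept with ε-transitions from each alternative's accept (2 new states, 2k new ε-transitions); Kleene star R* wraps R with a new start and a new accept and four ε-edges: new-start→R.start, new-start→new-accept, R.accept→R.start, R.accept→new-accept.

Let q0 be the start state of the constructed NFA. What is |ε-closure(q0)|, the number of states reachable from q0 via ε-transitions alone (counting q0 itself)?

12

Work bottom-up. For each fragment F, track |ε-closure(F.start)| and whether F's accept lies in that closure (i.e. whether F accepts ε). A single-symbol fragment has closure size 1 and does not accept ε.
  pq — same as the first factor's closure: C = 1
  (pq)* — C = 1 (new start) + 1 (body) + 1 (new accept) = 3
  (pq)* ∪ r ∪ q — C = 1 (new start) + (3 + 1 + 1) + 1 (new accept, since some branch ε-reaches its own accept) = 7
  p ∪ r — C = 1 + 1 + 1 = 3 (the new accept is not ε-reachable since no branch accepts ε)
  ((pq)* ∪ r ∪ q)(p ∪ r) — C = 7 + 3 = 10 (closure spills across the concat boundary because the left factor accepts ε)
  ((pq)* ∪ r ∪ q)(p ∪ r) ∪ p — C = 1 + 10 + 1 = 12 (the new accept is not ε-reachable since no branch accepts ε)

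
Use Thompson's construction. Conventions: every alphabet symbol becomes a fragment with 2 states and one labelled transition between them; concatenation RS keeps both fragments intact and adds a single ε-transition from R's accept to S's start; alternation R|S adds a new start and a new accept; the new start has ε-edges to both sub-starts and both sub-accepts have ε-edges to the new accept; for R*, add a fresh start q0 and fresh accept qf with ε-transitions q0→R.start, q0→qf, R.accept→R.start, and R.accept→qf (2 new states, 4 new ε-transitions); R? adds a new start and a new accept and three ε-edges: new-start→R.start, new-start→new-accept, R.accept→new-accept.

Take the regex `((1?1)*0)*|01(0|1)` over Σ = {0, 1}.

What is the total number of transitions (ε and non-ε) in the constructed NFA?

Per subexpression:
Each of the 7 symbol leaves contributes 1 transition (1 symbol, 0 ε).
  1? — 4 transitions (1 symbol, 3 ε)
  1?1 — 6 transitions (2 symbol, 4 ε)
  (1?1)* — 10 transitions (2 symbol, 8 ε)
  (1?1)*0 — 12 transitions (3 symbol, 9 ε)
  ((1?1)*0)* — 16 transitions (3 symbol, 13 ε)
  0|1 — 6 transitions (2 symbol, 4 ε)
  01(0|1) — 10 transitions (4 symbol, 6 ε)
  ((1?1)*0)*|01(0|1) — 30 transitions (7 symbol, 23 ε)

30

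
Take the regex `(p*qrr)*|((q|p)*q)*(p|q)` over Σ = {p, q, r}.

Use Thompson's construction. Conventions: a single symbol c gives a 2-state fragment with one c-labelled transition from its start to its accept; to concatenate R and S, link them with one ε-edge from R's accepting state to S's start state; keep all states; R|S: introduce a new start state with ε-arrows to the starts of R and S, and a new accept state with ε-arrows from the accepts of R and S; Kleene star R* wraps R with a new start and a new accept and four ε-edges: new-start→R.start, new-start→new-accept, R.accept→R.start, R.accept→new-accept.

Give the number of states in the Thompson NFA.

32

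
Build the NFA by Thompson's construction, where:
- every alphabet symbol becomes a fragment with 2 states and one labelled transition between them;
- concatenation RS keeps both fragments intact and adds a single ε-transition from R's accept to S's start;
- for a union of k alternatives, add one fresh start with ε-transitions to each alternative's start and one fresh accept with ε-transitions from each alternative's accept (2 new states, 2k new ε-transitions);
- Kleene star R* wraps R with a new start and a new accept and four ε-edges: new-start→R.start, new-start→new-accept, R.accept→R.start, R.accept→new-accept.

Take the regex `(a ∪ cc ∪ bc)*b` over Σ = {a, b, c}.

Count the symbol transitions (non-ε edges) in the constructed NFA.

By structural recursion:
Each of the 6 symbol leaves contributes exactly 1 symbol transition.
  cc = 2 symbol transitions
  bc = 2 symbol transitions
  a ∪ cc ∪ bc = 5 symbol transitions
  (a ∪ cc ∪ bc)* = 5 symbol transitions
  (a ∪ cc ∪ bc)*b = 6 symbol transitions

6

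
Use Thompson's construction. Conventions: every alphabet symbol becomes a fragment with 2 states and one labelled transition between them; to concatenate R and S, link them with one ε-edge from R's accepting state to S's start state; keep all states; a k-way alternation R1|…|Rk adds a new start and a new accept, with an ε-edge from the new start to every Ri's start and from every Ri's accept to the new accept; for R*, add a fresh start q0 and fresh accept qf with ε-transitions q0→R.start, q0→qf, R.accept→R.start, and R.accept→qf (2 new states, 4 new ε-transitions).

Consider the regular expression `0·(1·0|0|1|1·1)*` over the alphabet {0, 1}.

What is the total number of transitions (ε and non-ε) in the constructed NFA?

By structural recursion:
Each of the 7 symbol leaves contributes 1 transition (1 symbol, 0 ε).
  1·0 = 3 transitions (2 symbol, 1 ε)
  1·1 = 3 transitions (2 symbol, 1 ε)
  1·0|0|1|1·1 = 16 transitions (6 symbol, 10 ε)
  (1·0|0|1|1·1)* = 20 transitions (6 symbol, 14 ε)
  0·(1·0|0|1|1·1)* = 22 transitions (7 symbol, 15 ε)

22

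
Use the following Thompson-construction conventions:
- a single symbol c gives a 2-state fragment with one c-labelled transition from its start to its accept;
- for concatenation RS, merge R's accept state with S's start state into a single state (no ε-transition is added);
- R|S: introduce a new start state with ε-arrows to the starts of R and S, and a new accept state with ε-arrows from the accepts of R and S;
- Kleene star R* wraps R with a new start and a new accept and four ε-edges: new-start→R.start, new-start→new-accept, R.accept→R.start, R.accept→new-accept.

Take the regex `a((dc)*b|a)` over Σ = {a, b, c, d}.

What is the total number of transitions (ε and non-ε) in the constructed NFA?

13

Bottom-up over the parse tree:
Each of the 5 symbol leaves contributes 1 transition (1 symbol, 0 ε).
  dc — 2 transitions (2 symbol, 0 ε)
  (dc)* — 6 transitions (2 symbol, 4 ε)
  (dc)*b — 7 transitions (3 symbol, 4 ε)
  (dc)*b|a — 12 transitions (4 symbol, 8 ε)
  a((dc)*b|a) — 13 transitions (5 symbol, 8 ε)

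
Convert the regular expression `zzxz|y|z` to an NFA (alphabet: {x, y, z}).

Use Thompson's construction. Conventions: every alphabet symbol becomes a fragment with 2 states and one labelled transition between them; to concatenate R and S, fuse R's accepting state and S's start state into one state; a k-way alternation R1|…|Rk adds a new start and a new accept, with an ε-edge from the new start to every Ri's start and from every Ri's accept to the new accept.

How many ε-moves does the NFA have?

Recursing over subexpressions:
Each of the 6 symbol leaves contributes 0 ε-transitions.
  zzxz = 0 ε-transitions
  zzxz|y|z = 6 ε-transitions

6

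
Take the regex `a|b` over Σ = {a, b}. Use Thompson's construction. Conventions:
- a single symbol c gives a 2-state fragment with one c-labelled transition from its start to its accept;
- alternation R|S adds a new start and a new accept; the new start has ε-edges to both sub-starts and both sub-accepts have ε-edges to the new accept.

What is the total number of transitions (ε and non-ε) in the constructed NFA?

6

Building bottom-up:
Each of the 2 symbol leaves contributes 1 transition (1 symbol, 0 ε).
  a|b = 6 transitions (2 symbol, 4 ε)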